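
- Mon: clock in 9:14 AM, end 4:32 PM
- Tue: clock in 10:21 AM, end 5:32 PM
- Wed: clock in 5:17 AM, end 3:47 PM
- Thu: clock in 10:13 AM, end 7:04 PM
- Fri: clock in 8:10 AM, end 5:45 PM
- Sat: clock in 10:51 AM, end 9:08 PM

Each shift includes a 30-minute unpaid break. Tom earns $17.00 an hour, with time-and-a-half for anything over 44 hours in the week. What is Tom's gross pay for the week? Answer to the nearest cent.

$918.85

Mon: 9:14 AM–4:32 PM = 7 h 18 min; less 30 min break → 6 h 48 min
Tue: 10:21 AM–5:32 PM = 7 h 11 min; less 30 min break → 6 h 41 min
Wed: 5:17 AM–3:47 PM = 10 h 30 min; less 30 min break → 10 h 0 min
Thu: 10:13 AM–7:04 PM = 8 h 51 min; less 30 min break → 8 h 21 min
Fri: 8:10 AM–5:45 PM = 9 h 35 min; less 30 min break → 9 h 5 min
Sat: 10:51 AM–9:08 PM = 10 h 17 min; less 30 min break → 9 h 47 min
Total worked: 50 h 42 min = 3042 min.
Regular 44 h 0 min = 2640 min at $17.00/h; overtime 6 h 42 min = 402 min at $25.50/h.
Pay = (2640 × $17.00 + 402 × $25.50) ÷ 60 = $918.85.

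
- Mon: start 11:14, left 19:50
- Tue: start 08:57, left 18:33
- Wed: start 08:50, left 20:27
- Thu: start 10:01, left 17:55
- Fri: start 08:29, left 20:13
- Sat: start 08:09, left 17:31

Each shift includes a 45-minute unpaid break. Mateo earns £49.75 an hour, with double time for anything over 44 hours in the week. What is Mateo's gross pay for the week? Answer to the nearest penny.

£3215.51

Mon: 11:14–19:50 = 8 h 36 min; less 45 min break → 7 h 51 min
Tue: 08:57–18:33 = 9 h 36 min; less 45 min break → 8 h 51 min
Wed: 08:50–20:27 = 11 h 37 min; less 45 min break → 10 h 52 min
Thu: 10:01–17:55 = 7 h 54 min; less 45 min break → 7 h 9 min
Fri: 08:29–20:13 = 11 h 44 min; less 45 min break → 10 h 59 min
Sat: 08:09–17:31 = 9 h 22 min; less 45 min break → 8 h 37 min
Total worked: 54 h 19 min = 3259 min.
Regular 44 h 0 min = 2640 min at £49.75/h; overtime 10 h 19 min = 619 min at £99.50/h.
Pay = (2640 × £49.75 + 619 × £99.50) ÷ 60 = £3215.51.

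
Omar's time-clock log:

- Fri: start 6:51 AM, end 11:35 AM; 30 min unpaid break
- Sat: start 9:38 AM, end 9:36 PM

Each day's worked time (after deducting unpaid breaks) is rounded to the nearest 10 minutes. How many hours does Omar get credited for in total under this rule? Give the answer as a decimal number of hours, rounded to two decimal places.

16.17 hours

Fri: 6:51 AM–11:35 AM = 4 h 44 min − 30 min = 4 h 14 min → rounds to 4 h 10 min
Sat: 9:38 AM–9:36 PM = 11 h 58 min → rounds to 12 h 0 min
Total credited: 16 h 10 min.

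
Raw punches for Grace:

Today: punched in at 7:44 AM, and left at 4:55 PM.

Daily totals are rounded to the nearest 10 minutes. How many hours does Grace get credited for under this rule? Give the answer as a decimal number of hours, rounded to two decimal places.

Today: 7:44 AM–4:55 PM = 9 h 11 min → rounds to 9 h 10 min

9.17 hours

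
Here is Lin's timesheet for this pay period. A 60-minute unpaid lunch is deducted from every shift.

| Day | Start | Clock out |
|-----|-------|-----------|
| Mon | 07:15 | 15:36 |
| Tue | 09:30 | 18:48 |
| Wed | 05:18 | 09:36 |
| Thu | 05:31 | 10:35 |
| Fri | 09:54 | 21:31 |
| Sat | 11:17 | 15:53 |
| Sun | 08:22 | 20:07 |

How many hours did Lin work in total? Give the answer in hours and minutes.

Mon: 07:15–15:36 = 8 h 21 min; less 60 min break → 7 h 21 min
Tue: 09:30–18:48 = 9 h 18 min; less 60 min break → 8 h 18 min
Wed: 05:18–09:36 = 4 h 18 min; less 60 min break → 3 h 18 min
Thu: 05:31–10:35 = 5 h 4 min; less 60 min break → 4 h 4 min
Fri: 09:54–21:31 = 11 h 37 min; less 60 min break → 10 h 37 min
Sat: 11:17–15:53 = 4 h 36 min; less 60 min break → 3 h 36 min
Sun: 08:22–20:07 = 11 h 45 min; less 60 min break → 10 h 45 min
Total: 7 h 21 min + 8 h 18 min + 3 h 18 min + 4 h 4 min + 10 h 37 min + 3 h 36 min + 10 h 45 min = 47 h 59 min.

47 h 59 min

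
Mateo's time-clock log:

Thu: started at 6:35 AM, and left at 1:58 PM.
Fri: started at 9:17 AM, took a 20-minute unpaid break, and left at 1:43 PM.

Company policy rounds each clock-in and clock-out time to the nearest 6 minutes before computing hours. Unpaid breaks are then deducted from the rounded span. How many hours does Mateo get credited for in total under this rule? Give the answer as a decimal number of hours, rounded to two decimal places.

Thu: in 6:35 AM→6:36 AM, out 1:58 PM→2:00 PM; 7 h 24 min
Fri: in 9:17 AM→9:18 AM, out 1:43 PM→1:42 PM; 4 h 24 min − 20 min = 4 h 4 min
Total credited: 11 h 28 min.

11.47 hours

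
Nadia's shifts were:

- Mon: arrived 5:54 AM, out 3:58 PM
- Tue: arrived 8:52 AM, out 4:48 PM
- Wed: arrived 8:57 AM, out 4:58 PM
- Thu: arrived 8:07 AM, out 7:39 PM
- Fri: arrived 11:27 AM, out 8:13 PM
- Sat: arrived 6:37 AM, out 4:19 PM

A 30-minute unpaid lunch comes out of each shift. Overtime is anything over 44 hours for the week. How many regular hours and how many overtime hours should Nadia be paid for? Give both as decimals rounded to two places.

Regular 44.00 hours, overtime 9.02 hours

Mon: 5:54 AM–3:58 PM = 10 h 4 min; less 30 min break → 9 h 34 min
Tue: 8:52 AM–4:48 PM = 7 h 56 min; less 30 min break → 7 h 26 min
Wed: 8:57 AM–4:58 PM = 8 h 1 min; less 30 min break → 7 h 31 min
Thu: 8:07 AM–7:39 PM = 11 h 32 min; less 30 min break → 11 h 2 min
Fri: 11:27 AM–8:13 PM = 8 h 46 min; less 30 min break → 8 h 16 min
Sat: 6:37 AM–4:19 PM = 9 h 42 min; less 30 min break → 9 h 12 min
Total worked: 53 h 1 min = 53.02 h.
Threshold 44 h → overtime 9 h 1 min, regular 44 h 0 min.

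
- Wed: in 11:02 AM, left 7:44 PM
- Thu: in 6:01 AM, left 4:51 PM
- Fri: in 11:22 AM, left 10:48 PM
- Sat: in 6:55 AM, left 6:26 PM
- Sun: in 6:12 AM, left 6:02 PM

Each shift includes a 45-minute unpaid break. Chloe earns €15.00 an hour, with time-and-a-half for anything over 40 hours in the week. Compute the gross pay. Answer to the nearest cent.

€837.75

Wed: 11:02 AM–7:44 PM = 8 h 42 min; less 45 min break → 7 h 57 min
Thu: 6:01 AM–4:51 PM = 10 h 50 min; less 45 min break → 10 h 5 min
Fri: 11:22 AM–10:48 PM = 11 h 26 min; less 45 min break → 10 h 41 min
Sat: 6:55 AM–6:26 PM = 11 h 31 min; less 45 min break → 10 h 46 min
Sun: 6:12 AM–6:02 PM = 11 h 50 min; less 45 min break → 11 h 5 min
Total worked: 50 h 34 min = 3034 min.
Regular 40 h 0 min = 2400 min at €15.00/h; overtime 10 h 34 min = 634 min at €22.50/h.
Pay = (2400 × €15.00 + 634 × €22.50) ÷ 60 = €837.75.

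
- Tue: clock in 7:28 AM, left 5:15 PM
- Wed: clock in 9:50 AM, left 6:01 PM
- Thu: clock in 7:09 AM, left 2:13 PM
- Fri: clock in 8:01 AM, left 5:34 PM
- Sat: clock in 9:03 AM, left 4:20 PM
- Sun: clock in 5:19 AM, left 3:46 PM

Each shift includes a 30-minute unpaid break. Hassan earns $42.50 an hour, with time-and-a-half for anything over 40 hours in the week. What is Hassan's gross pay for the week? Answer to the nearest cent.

Tue: 7:28 AM–5:15 PM = 9 h 47 min; less 30 min break → 9 h 17 min
Wed: 9:50 AM–6:01 PM = 8 h 11 min; less 30 min break → 7 h 41 min
Thu: 7:09 AM–2:13 PM = 7 h 4 min; less 30 min break → 6 h 34 min
Fri: 8:01 AM–5:34 PM = 9 h 33 min; less 30 min break → 9 h 3 min
Sat: 9:03 AM–4:20 PM = 7 h 17 min; less 30 min break → 6 h 47 min
Sun: 5:19 AM–3:46 PM = 10 h 27 min; less 30 min break → 9 h 57 min
Total worked: 49 h 19 min = 2959 min.
Regular 40 h 0 min = 2400 min at $42.50/h; overtime 9 h 19 min = 559 min at $63.75/h.
Pay = (2400 × $42.50 + 559 × $63.75) ÷ 60 = $2293.94.

$2293.94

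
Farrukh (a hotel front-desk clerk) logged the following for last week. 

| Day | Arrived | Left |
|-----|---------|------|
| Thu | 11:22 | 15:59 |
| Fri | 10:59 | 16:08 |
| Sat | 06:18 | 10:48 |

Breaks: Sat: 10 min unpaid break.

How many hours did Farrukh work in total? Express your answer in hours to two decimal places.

Thu: 11:22–15:59 = 4 h 37 min
Fri: 10:59–16:08 = 5 h 9 min
Sat: 06:18–10:48 = 4 h 30 min; less 10 min break → 4 h 20 min
Total: 4 h 37 min + 5 h 9 min + 4 h 20 min = 14 h 6 min.

14.10 hours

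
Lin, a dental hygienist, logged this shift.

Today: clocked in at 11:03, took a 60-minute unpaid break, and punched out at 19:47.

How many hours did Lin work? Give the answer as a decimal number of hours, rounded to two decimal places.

7.73 hours

Today: 11:03–19:47 = 8 h 44 min; less 60 min break → 7 h 44 min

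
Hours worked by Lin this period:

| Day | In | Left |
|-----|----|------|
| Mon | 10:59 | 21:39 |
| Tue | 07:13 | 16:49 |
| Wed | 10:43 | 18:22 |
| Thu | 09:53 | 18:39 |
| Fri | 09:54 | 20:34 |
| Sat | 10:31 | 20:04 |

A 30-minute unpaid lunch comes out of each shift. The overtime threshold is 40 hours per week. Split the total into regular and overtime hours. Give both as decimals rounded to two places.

Regular 40.00 hours, overtime 13.90 hours

Mon: 10:59–21:39 = 10 h 40 min; less 30 min break → 10 h 10 min
Tue: 07:13–16:49 = 9 h 36 min; less 30 min break → 9 h 6 min
Wed: 10:43–18:22 = 7 h 39 min; less 30 min break → 7 h 9 min
Thu: 09:53–18:39 = 8 h 46 min; less 30 min break → 8 h 16 min
Fri: 09:54–20:34 = 10 h 40 min; less 30 min break → 10 h 10 min
Sat: 10:31–20:04 = 9 h 33 min; less 30 min break → 9 h 3 min
Total worked: 53 h 54 min = 53.90 h.
Threshold 40 h → overtime 13 h 54 min, regular 40 h 0 min.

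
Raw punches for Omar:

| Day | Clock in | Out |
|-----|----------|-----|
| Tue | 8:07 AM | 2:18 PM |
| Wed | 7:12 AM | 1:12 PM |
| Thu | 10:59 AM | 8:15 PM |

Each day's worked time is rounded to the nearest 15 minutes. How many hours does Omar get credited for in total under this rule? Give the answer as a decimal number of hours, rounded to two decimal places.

Tue: 8:07 AM–2:18 PM = 6 h 11 min → rounds to 6 h 15 min
Wed: 7:12 AM–1:12 PM = 6 h 0 min → rounds to 6 h 0 min
Thu: 10:59 AM–8:15 PM = 9 h 16 min → rounds to 9 h 15 min
Total credited: 21 h 30 min.

21.50 hours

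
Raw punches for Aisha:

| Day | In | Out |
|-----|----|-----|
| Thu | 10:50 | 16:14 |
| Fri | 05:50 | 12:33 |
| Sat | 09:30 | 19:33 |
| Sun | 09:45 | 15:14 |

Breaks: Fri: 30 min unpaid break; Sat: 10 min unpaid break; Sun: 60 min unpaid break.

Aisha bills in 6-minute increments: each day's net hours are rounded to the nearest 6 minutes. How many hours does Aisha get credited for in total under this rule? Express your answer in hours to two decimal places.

26.00 hours

Thu: 10:50–16:14 = 5 h 24 min → rounds to 5 h 24 min
Fri: 05:50–12:33 = 6 h 43 min − 30 min = 6 h 13 min → rounds to 6 h 12 min
Sat: 09:30–19:33 = 10 h 3 min − 10 min = 9 h 53 min → rounds to 9 h 54 min
Sun: 09:45–15:14 = 5 h 29 min − 60 min = 4 h 29 min → rounds to 4 h 30 min
Total credited: 26 h 0 min.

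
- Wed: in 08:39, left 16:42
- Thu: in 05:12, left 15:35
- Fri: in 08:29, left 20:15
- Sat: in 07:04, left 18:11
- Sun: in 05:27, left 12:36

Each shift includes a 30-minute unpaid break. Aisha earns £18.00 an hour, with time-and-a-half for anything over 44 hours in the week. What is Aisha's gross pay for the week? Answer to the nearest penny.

£845.10

Wed: 08:39–16:42 = 8 h 3 min; less 30 min break → 7 h 33 min
Thu: 05:12–15:35 = 10 h 23 min; less 30 min break → 9 h 53 min
Fri: 08:29–20:15 = 11 h 46 min; less 30 min break → 11 h 16 min
Sat: 07:04–18:11 = 11 h 7 min; less 30 min break → 10 h 37 min
Sun: 05:27–12:36 = 7 h 9 min; less 30 min break → 6 h 39 min
Total worked: 45 h 58 min = 2758 min.
Regular 44 h 0 min = 2640 min at £18.00/h; overtime 1 h 58 min = 118 min at £27.00/h.
Pay = (2640 × £18.00 + 118 × £27.00) ÷ 60 = £845.10.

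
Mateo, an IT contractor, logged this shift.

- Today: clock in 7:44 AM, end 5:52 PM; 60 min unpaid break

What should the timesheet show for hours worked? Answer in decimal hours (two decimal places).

9.13 hours

Today: 7:44 AM–5:52 PM = 10 h 8 min; less 60 min break → 9 h 8 min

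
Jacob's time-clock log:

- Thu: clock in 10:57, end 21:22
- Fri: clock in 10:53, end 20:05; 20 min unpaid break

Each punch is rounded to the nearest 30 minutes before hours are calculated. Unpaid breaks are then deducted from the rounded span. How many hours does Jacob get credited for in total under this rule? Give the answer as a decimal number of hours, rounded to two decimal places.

Thu: in 10:57→11:00, out 21:22→21:30; 10 h 30 min
Fri: in 10:53→11:00, out 20:05→20:00; 9 h 0 min − 20 min = 8 h 40 min
Total credited: 19 h 10 min.

19.17 hours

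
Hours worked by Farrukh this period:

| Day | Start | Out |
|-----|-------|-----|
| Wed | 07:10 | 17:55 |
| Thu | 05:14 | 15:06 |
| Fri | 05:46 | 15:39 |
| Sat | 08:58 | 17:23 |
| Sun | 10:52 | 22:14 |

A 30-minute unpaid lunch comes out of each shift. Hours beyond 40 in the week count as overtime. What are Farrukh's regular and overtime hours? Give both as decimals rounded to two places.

Regular 40.00 hours, overtime 7.78 hours

Wed: 07:10–17:55 = 10 h 45 min; less 30 min break → 10 h 15 min
Thu: 05:14–15:06 = 9 h 52 min; less 30 min break → 9 h 22 min
Fri: 05:46–15:39 = 9 h 53 min; less 30 min break → 9 h 23 min
Sat: 08:58–17:23 = 8 h 25 min; less 30 min break → 7 h 55 min
Sun: 10:52–22:14 = 11 h 22 min; less 30 min break → 10 h 52 min
Total worked: 47 h 47 min = 47.78 h.
Threshold 40 h → overtime 7 h 47 min, regular 40 h 0 min.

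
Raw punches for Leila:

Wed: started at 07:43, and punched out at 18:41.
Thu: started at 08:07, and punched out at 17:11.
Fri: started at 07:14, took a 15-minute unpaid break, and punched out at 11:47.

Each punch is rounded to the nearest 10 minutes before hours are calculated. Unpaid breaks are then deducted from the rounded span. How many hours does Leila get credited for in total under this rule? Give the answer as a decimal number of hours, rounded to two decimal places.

Wed: in 07:43→07:40, out 18:41→18:40; 11 h 0 min
Thu: in 08:07→08:10, out 17:11→17:10; 9 h 0 min
Fri: in 07:14→07:10, out 11:47→11:50; 4 h 40 min − 15 min = 4 h 25 min
Total credited: 24 h 25 min.

24.42 hours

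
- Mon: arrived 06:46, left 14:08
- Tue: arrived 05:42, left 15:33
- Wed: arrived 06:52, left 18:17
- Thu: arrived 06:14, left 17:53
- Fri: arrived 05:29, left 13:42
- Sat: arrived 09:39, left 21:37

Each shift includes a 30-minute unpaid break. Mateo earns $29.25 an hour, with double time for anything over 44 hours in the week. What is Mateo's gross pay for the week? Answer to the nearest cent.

Mon: 06:46–14:08 = 7 h 22 min; less 30 min break → 6 h 52 min
Tue: 05:42–15:33 = 9 h 51 min; less 30 min break → 9 h 21 min
Wed: 06:52–18:17 = 11 h 25 min; less 30 min break → 10 h 55 min
Thu: 06:14–17:53 = 11 h 39 min; less 30 min break → 11 h 9 min
Fri: 05:29–13:42 = 8 h 13 min; less 30 min break → 7 h 43 min
Sat: 09:39–21:37 = 11 h 58 min; less 30 min break → 11 h 28 min
Total worked: 57 h 28 min = 3448 min.
Regular 44 h 0 min = 2640 min at $29.25/h; overtime 13 h 28 min = 808 min at $58.50/h.
Pay = (2640 × $29.25 + 808 × $58.50) ÷ 60 = $2074.80.

$2074.80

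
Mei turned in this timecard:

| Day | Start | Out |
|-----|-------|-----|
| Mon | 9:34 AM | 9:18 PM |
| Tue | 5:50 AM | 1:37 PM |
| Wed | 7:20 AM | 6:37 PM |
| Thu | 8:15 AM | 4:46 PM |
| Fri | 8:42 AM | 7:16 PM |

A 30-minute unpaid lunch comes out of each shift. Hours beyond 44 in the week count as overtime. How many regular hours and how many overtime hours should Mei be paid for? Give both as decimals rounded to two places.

Regular 44.00 hours, overtime 3.38 hours

Mon: 9:34 AM–9:18 PM = 11 h 44 min; less 30 min break → 11 h 14 min
Tue: 5:50 AM–1:37 PM = 7 h 47 min; less 30 min break → 7 h 17 min
Wed: 7:20 AM–6:37 PM = 11 h 17 min; less 30 min break → 10 h 47 min
Thu: 8:15 AM–4:46 PM = 8 h 31 min; less 30 min break → 8 h 1 min
Fri: 8:42 AM–7:16 PM = 10 h 34 min; less 30 min break → 10 h 4 min
Total worked: 47 h 23 min = 47.38 h.
Threshold 44 h → overtime 3 h 23 min, regular 44 h 0 min.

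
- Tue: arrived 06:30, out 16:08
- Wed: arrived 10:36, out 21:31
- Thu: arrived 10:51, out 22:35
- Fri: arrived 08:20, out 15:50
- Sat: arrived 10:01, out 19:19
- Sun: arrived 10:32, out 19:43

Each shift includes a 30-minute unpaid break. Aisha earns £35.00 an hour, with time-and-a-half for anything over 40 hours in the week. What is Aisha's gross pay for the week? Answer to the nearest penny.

£2201.50

Tue: 06:30–16:08 = 9 h 38 min; less 30 min break → 9 h 8 min
Wed: 10:36–21:31 = 10 h 55 min; less 30 min break → 10 h 25 min
Thu: 10:51–22:35 = 11 h 44 min; less 30 min break → 11 h 14 min
Fri: 08:20–15:50 = 7 h 30 min; less 30 min break → 7 h 0 min
Sat: 10:01–19:19 = 9 h 18 min; less 30 min break → 8 h 48 min
Sun: 10:32–19:43 = 9 h 11 min; less 30 min break → 8 h 41 min
Total worked: 55 h 16 min = 3316 min.
Regular 40 h 0 min = 2400 min at £35.00/h; overtime 15 h 16 min = 916 min at £52.50/h.
Pay = (2400 × £35.00 + 916 × £52.50) ÷ 60 = £2201.50.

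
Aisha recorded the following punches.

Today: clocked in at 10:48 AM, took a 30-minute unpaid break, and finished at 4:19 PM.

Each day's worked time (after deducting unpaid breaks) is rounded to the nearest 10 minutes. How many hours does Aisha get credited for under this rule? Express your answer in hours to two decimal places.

Today: 10:48 AM–4:19 PM = 5 h 31 min − 30 min = 5 h 1 min → rounds to 5 h 0 min

5.00 hours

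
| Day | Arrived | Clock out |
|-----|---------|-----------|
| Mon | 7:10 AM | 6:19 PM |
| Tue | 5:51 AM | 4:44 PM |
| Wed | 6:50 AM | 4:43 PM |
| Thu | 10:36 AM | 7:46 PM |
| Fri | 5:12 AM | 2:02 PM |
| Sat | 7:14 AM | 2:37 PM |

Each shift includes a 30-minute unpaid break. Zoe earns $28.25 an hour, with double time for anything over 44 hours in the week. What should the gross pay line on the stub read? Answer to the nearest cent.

Mon: 7:10 AM–6:19 PM = 11 h 9 min; less 30 min break → 10 h 39 min
Tue: 5:51 AM–4:44 PM = 10 h 53 min; less 30 min break → 10 h 23 min
Wed: 6:50 AM–4:43 PM = 9 h 53 min; less 30 min break → 9 h 23 min
Thu: 10:36 AM–7:46 PM = 9 h 10 min; less 30 min break → 8 h 40 min
Fri: 5:12 AM–2:02 PM = 8 h 50 min; less 30 min break → 8 h 20 min
Sat: 7:14 AM–2:37 PM = 7 h 23 min; less 30 min break → 6 h 53 min
Total worked: 54 h 18 min = 3258 min.
Regular 44 h 0 min = 2640 min at $28.25/h; overtime 10 h 18 min = 618 min at $56.50/h.
Pay = (2640 × $28.25 + 618 × $56.50) ÷ 60 = $1824.95.

$1824.95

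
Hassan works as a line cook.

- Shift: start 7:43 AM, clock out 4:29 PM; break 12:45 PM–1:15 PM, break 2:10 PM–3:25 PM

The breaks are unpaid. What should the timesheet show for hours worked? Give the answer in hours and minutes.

Shift: 7:43 AM–4:29 PM = 8 h 46 min; less 105 min break → 7 h 1 min

7 h 1 min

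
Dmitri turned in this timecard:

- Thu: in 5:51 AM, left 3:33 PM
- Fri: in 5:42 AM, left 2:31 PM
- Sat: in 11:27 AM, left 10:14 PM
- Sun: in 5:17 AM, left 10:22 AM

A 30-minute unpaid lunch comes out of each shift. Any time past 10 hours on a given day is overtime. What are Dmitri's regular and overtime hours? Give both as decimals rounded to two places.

Regular 32.10 hours, overtime 0.28 hours

Thu: 5:51 AM–3:33 PM = 9 h 42 min; less 30 min break → 9 h 12 min
Fri: 5:42 AM–2:31 PM = 8 h 49 min; less 30 min break → 8 h 19 min
Sat: 11:27 AM–10:14 PM = 10 h 47 min; less 30 min break → 10 h 17 min
Sun: 5:17 AM–10:22 AM = 5 h 5 min; less 30 min break → 4 h 35 min
Thu reg 9 h 12 min / OT 0 h 0 min; Fri reg 8 h 19 min / OT 0 h 0 min; Sat reg 10 h 0 min / OT 0 h 17 min; Sun reg 4 h 35 min / OT 0 h 0 min.
Totals: regular 32 h 6 min, overtime 0 h 17 min.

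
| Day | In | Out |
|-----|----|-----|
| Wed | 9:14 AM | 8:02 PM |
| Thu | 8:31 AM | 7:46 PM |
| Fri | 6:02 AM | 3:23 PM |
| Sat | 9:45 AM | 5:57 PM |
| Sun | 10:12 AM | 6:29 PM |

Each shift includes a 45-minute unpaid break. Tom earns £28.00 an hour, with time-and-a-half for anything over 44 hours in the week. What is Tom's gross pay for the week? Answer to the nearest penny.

Wed: 9:14 AM–8:02 PM = 10 h 48 min; less 45 min break → 10 h 3 min
Thu: 8:31 AM–7:46 PM = 11 h 15 min; less 45 min break → 10 h 30 min
Fri: 6:02 AM–3:23 PM = 9 h 21 min; less 45 min break → 8 h 36 min
Sat: 9:45 AM–5:57 PM = 8 h 12 min; less 45 min break → 7 h 27 min
Sun: 10:12 AM–6:29 PM = 8 h 17 min; less 45 min break → 7 h 32 min
Total worked: 44 h 8 min = 2648 min.
Regular 44 h 0 min = 2640 min at £28.00/h; overtime 0 h 8 min = 8 min at £42.00/h.
Pay = (2640 × £28.00 + 8 × £42.00) ÷ 60 = £1237.60.

£1237.60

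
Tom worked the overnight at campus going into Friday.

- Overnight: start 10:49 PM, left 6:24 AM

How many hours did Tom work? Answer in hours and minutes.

7 h 35 min

Overnight: 10:49 PM → midnight = 1 h 11 min; midnight → 6:24 AM = 6 h 24 min; span 7 h 35 min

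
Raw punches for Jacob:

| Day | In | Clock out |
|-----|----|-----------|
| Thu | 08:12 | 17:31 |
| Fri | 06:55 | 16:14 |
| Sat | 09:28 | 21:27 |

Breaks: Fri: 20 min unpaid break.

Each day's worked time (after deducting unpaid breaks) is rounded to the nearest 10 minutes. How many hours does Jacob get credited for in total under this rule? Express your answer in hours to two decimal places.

Thu: 08:12–17:31 = 9 h 19 min → rounds to 9 h 20 min
Fri: 06:55–16:14 = 9 h 19 min − 20 min = 8 h 59 min → rounds to 9 h 0 min
Sat: 09:28–21:27 = 11 h 59 min → rounds to 12 h 0 min
Total credited: 30 h 20 min.

30.33 hours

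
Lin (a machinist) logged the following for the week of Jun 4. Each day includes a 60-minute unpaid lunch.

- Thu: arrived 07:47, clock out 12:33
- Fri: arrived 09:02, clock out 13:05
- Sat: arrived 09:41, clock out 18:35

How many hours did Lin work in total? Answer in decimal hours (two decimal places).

14.72 hours

Thu: 07:47–12:33 = 4 h 46 min; less 60 min break → 3 h 46 min
Fri: 09:02–13:05 = 4 h 3 min; less 60 min break → 3 h 3 min
Sat: 09:41–18:35 = 8 h 54 min; less 60 min break → 7 h 54 min
Total: 3 h 46 min + 3 h 3 min + 7 h 54 min = 14 h 43 min.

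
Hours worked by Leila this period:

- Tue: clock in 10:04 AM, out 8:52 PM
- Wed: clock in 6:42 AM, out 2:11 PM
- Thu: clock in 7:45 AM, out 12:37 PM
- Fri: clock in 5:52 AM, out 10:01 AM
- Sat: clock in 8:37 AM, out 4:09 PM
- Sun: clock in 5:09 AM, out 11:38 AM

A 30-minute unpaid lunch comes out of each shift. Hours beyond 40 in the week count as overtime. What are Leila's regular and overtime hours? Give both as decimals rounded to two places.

Regular 38.32 hours, overtime 0.00 hours

Tue: 10:04 AM–8:52 PM = 10 h 48 min; less 30 min break → 10 h 18 min
Wed: 6:42 AM–2:11 PM = 7 h 29 min; less 30 min break → 6 h 59 min
Thu: 7:45 AM–12:37 PM = 4 h 52 min; less 30 min break → 4 h 22 min
Fri: 5:52 AM–10:01 AM = 4 h 9 min; less 30 min break → 3 h 39 min
Sat: 8:37 AM–4:09 PM = 7 h 32 min; less 30 min break → 7 h 2 min
Sun: 5:09 AM–11:38 AM = 6 h 29 min; less 30 min break → 5 h 59 min
Total worked: 38 h 19 min = 38.32 h.
Threshold 40 h → overtime 0 h 0 min, regular 38 h 19 min.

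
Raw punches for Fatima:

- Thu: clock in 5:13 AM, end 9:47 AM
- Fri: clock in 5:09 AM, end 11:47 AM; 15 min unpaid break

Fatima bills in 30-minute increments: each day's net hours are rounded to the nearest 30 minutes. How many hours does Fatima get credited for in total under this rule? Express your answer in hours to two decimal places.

11.00 hours

Thu: 5:13 AM–9:47 AM = 4 h 34 min → rounds to 4 h 30 min
Fri: 5:09 AM–11:47 AM = 6 h 38 min − 15 min = 6 h 23 min → rounds to 6 h 30 min
Total credited: 11 h 0 min.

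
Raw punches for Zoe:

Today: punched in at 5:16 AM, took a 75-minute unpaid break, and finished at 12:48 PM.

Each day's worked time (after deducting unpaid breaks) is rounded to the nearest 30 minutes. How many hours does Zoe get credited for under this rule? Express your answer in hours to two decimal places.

6.50 hours

Today: 5:16 AM–12:48 PM = 7 h 32 min − 75 min = 6 h 17 min → rounds to 6 h 30 min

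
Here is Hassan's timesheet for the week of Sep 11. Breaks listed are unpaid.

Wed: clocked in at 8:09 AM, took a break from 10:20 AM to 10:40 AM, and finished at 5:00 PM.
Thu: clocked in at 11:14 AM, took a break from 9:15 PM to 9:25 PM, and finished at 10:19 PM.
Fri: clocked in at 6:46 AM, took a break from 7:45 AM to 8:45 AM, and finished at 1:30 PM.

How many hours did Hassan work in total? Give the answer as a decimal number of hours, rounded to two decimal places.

Wed: 8:09 AM–5:00 PM = 8 h 51 min; less 20 min break → 8 h 31 min
Thu: 11:14 AM–10:19 PM = 11 h 5 min; less 10 min break → 10 h 55 min
Fri: 6:46 AM–1:30 PM = 6 h 44 min; less 60 min break → 5 h 44 min
Total: 8 h 31 min + 10 h 55 min + 5 h 44 min = 25 h 10 min.

25.17 hours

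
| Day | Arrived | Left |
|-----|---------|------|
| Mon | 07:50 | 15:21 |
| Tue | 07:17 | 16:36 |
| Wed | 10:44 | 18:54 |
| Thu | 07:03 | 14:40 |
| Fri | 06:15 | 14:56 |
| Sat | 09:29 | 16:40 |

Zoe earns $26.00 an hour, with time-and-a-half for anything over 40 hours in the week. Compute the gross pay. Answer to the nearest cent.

$1370.85

Mon: 07:50–15:21 = 7 h 31 min
Tue: 07:17–16:36 = 9 h 19 min
Wed: 10:44–18:54 = 8 h 10 min
Thu: 07:03–14:40 = 7 h 37 min
Fri: 06:15–14:56 = 8 h 41 min
Sat: 09:29–16:40 = 7 h 11 min
Total worked: 48 h 29 min = 2909 min.
Regular 40 h 0 min = 2400 min at $26.00/h; overtime 8 h 29 min = 509 min at $39.00/h.
Pay = (2400 × $26.00 + 509 × $39.00) ÷ 60 = $1370.85.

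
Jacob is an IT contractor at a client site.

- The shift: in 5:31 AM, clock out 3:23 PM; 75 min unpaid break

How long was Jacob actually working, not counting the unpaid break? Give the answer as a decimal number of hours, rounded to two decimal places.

The shift: 5:31 AM–3:23 PM = 9 h 52 min; less 75 min break → 8 h 37 min

8.62 hours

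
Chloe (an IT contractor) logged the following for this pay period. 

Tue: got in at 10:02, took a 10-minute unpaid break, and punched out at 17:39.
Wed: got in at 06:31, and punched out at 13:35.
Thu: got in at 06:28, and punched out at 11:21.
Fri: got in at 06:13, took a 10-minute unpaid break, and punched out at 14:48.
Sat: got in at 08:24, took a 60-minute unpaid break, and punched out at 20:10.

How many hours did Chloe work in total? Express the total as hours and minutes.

38 h 35 min

Tue: 10:02–17:39 = 7 h 37 min; less 10 min break → 7 h 27 min
Wed: 06:31–13:35 = 7 h 4 min
Thu: 06:28–11:21 = 4 h 53 min
Fri: 06:13–14:48 = 8 h 35 min; less 10 min break → 8 h 25 min
Sat: 08:24–20:10 = 11 h 46 min; less 60 min break → 10 h 46 min
Total: 7 h 27 min + 7 h 4 min + 4 h 53 min + 8 h 25 min + 10 h 46 min = 38 h 35 min.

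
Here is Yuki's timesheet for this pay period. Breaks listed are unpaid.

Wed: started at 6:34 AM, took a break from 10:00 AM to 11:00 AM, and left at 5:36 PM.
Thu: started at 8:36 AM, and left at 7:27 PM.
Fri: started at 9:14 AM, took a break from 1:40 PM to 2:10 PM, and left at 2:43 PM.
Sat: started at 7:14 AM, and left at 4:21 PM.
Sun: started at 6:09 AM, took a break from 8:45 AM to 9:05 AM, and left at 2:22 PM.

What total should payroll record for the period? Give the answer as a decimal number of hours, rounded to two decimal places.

Wed: 6:34 AM–5:36 PM = 11 h 2 min; less 60 min break → 10 h 2 min
Thu: 8:36 AM–7:27 PM = 10 h 51 min
Fri: 9:14 AM–2:43 PM = 5 h 29 min; less 30 min break → 4 h 59 min
Sat: 7:14 AM–4:21 PM = 9 h 7 min
Sun: 6:09 AM–2:22 PM = 8 h 13 min; less 20 min break → 7 h 53 min
Total: 10 h 2 min + 10 h 51 min + 4 h 59 min + 9 h 7 min + 7 h 53 min = 42 h 52 min.

42.87 hours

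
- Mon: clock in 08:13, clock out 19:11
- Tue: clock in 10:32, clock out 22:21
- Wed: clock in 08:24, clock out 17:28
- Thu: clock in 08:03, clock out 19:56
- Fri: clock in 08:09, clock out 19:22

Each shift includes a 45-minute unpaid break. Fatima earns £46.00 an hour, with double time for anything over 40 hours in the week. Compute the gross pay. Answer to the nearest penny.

Mon: 08:13–19:11 = 10 h 58 min; less 45 min break → 10 h 13 min
Tue: 10:32–22:21 = 11 h 49 min; less 45 min break → 11 h 4 min
Wed: 08:24–17:28 = 9 h 4 min; less 45 min break → 8 h 19 min
Thu: 08:03–19:56 = 11 h 53 min; less 45 min break → 11 h 8 min
Fri: 08:09–19:22 = 11 h 13 min; less 45 min break → 10 h 28 min
Total worked: 51 h 12 min = 3072 min.
Regular 40 h 0 min = 2400 min at £46.00/h; overtime 11 h 12 min = 672 min at £92.00/h.
Pay = (2400 × £46.00 + 672 × £92.00) ÷ 60 = £2870.40.

£2870.40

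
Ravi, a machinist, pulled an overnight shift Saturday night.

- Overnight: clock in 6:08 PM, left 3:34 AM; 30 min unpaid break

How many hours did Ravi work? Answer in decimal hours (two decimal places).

8.93 hours

Overnight: 6:08 PM → midnight = 5 h 52 min; midnight → 3:34 AM = 3 h 34 min; span 9 h 26 min; less 30 min break → 8 h 56 min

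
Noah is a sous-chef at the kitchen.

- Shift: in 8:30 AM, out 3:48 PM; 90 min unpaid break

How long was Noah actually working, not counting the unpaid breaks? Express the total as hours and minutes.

5 h 48 min

Shift: 8:30 AM–3:48 PM = 7 h 18 min; less 90 min break → 5 h 48 min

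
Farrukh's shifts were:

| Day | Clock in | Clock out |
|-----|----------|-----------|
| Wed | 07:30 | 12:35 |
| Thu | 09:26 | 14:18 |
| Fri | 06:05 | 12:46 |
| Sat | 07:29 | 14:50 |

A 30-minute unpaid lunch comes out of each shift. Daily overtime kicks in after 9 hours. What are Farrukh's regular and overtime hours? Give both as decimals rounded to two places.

Regular 21.98 hours, overtime 0.00 hours

Wed: 07:30–12:35 = 5 h 5 min; less 30 min break → 4 h 35 min
Thu: 09:26–14:18 = 4 h 52 min; less 30 min break → 4 h 22 min
Fri: 06:05–12:46 = 6 h 41 min; less 30 min break → 6 h 11 min
Sat: 07:29–14:50 = 7 h 21 min; less 30 min break → 6 h 51 min
Wed reg 4 h 35 min / OT 0 h 0 min; Thu reg 4 h 22 min / OT 0 h 0 min; Fri reg 6 h 11 min / OT 0 h 0 min; Sat reg 6 h 51 min / OT 0 h 0 min.
Totals: regular 21 h 59 min, overtime 0 h 0 min.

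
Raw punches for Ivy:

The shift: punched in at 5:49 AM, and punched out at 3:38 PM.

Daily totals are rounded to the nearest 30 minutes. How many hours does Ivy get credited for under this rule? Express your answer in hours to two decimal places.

The shift: 5:49 AM–3:38 PM = 9 h 49 min → rounds to 10 h 0 min

10.00 hours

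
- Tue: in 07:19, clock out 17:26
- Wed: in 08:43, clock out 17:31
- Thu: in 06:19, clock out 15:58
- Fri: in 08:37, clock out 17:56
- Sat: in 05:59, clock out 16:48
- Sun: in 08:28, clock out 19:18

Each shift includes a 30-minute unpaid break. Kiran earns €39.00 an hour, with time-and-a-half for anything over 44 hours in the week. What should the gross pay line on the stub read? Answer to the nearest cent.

Tue: 07:19–17:26 = 10 h 7 min; less 30 min break → 9 h 37 min
Wed: 08:43–17:31 = 8 h 48 min; less 30 min break → 8 h 18 min
Thu: 06:19–15:58 = 9 h 39 min; less 30 min break → 9 h 9 min
Fri: 08:37–17:56 = 9 h 19 min; less 30 min break → 8 h 49 min
Sat: 05:59–16:48 = 10 h 49 min; less 30 min break → 10 h 19 min
Sun: 08:28–19:18 = 10 h 50 min; less 30 min break → 10 h 20 min
Total worked: 56 h 32 min = 3392 min.
Regular 44 h 0 min = 2640 min at €39.00/h; overtime 12 h 32 min = 752 min at €58.50/h.
Pay = (2640 × €39.00 + 752 × €58.50) ÷ 60 = €2449.20.

€2449.20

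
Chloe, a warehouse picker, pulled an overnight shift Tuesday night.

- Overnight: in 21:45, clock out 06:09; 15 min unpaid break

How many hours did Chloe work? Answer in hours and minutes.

8 h 9 min

Overnight: 21:45 → midnight = 2 h 15 min; midnight → 06:09 = 6 h 9 min; span 8 h 24 min; less 15 min break → 8 h 9 min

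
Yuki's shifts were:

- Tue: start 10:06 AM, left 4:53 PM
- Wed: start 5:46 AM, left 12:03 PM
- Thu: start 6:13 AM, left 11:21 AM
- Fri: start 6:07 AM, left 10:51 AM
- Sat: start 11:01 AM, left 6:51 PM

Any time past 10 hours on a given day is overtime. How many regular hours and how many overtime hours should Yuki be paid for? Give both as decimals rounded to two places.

Tue: 10:06 AM–4:53 PM = 6 h 47 min
Wed: 5:46 AM–12:03 PM = 6 h 17 min
Thu: 6:13 AM–11:21 AM = 5 h 8 min
Fri: 6:07 AM–10:51 AM = 4 h 44 min
Sat: 11:01 AM–6:51 PM = 7 h 50 min
Tue reg 6 h 47 min / OT 0 h 0 min; Wed reg 6 h 17 min / OT 0 h 0 min; Thu reg 5 h 8 min / OT 0 h 0 min; Fri reg 4 h 44 min / OT 0 h 0 min; Sat reg 7 h 50 min / OT 0 h 0 min.
Totals: regular 30 h 46 min, overtime 0 h 0 min.

Regular 30.77 hours, overtime 0.00 hours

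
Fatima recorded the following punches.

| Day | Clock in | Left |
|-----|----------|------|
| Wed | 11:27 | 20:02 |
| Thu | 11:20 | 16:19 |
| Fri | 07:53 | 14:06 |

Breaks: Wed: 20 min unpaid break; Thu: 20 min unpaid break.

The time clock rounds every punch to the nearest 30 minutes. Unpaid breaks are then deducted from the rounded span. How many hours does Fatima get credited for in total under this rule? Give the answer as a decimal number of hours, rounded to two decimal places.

Wed: in 11:27→11:30, out 20:02→20:00; 8 h 30 min − 20 min = 8 h 10 min
Thu: in 11:20→11:30, out 16:19→16:30; 5 h 0 min − 20 min = 4 h 40 min
Fri: in 07:53→08:00, out 14:06→14:00; 6 h 0 min
Total credited: 18 h 50 min.

18.83 hours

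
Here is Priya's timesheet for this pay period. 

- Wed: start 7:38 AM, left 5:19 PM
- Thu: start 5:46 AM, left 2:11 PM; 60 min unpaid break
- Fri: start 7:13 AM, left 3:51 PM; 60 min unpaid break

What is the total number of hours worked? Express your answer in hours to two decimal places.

24.73 hours

Wed: 7:38 AM–5:19 PM = 9 h 41 min
Thu: 5:46 AM–2:11 PM = 8 h 25 min; less 60 min break → 7 h 25 min
Fri: 7:13 AM–3:51 PM = 8 h 38 min; less 60 min break → 7 h 38 min
Total: 9 h 41 min + 7 h 25 min + 7 h 38 min = 24 h 44 min.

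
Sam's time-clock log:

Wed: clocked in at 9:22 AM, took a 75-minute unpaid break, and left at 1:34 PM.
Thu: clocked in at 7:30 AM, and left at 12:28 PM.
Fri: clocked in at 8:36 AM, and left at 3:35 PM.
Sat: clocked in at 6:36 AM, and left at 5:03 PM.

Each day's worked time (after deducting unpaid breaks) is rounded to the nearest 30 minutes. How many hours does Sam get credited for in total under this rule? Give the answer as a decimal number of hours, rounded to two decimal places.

Wed: 9:22 AM–1:34 PM = 4 h 12 min − 75 min = 2 h 57 min → rounds to 3 h 0 min
Thu: 7:30 AM–12:28 PM = 4 h 58 min → rounds to 5 h 0 min
Fri: 8:36 AM–3:35 PM = 6 h 59 min → rounds to 7 h 0 min
Sat: 6:36 AM–5:03 PM = 10 h 27 min → rounds to 10 h 30 min
Total credited: 25 h 30 min.

25.50 hours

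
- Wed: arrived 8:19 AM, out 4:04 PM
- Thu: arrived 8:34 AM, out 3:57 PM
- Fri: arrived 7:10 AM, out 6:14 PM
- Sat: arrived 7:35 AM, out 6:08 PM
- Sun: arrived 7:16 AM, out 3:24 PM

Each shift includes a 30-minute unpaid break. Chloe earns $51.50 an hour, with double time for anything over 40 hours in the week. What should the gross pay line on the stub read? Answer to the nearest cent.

$2305.48

Wed: 8:19 AM–4:04 PM = 7 h 45 min; less 30 min break → 7 h 15 min
Thu: 8:34 AM–3:57 PM = 7 h 23 min; less 30 min break → 6 h 53 min
Fri: 7:10 AM–6:14 PM = 11 h 4 min; less 30 min break → 10 h 34 min
Sat: 7:35 AM–6:08 PM = 10 h 33 min; less 30 min break → 10 h 3 min
Sun: 7:16 AM–3:24 PM = 8 h 8 min; less 30 min break → 7 h 38 min
Total worked: 42 h 23 min = 2543 min.
Regular 40 h 0 min = 2400 min at $51.50/h; overtime 2 h 23 min = 143 min at $103.00/h.
Pay = (2400 × $51.50 + 143 × $103.00) ÷ 60 = $2305.48.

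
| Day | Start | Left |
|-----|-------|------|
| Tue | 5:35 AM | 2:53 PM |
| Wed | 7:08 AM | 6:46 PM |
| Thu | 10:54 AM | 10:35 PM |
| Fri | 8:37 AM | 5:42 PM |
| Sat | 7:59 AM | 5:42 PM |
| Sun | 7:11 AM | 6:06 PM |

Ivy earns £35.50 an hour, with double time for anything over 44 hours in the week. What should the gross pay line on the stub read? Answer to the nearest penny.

Tue: 5:35 AM–2:53 PM = 9 h 18 min
Wed: 7:08 AM–6:46 PM = 11 h 38 min
Thu: 10:54 AM–10:35 PM = 11 h 41 min
Fri: 8:37 AM–5:42 PM = 9 h 5 min
Sat: 7:59 AM–5:42 PM = 9 h 43 min
Sun: 7:11 AM–6:06 PM = 10 h 55 min
Total worked: 62 h 20 min = 3740 min.
Regular 44 h 0 min = 2640 min at £35.50/h; overtime 18 h 20 min = 1100 min at £71.00/h.
Pay = (2640 × £35.50 + 1100 × £71.00) ÷ 60 = £2863.67.

£2863.67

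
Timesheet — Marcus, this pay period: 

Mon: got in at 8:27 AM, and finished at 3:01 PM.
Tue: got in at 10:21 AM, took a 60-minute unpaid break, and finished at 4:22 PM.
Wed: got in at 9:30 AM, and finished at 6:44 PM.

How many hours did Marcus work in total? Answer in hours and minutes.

Mon: 8:27 AM–3:01 PM = 6 h 34 min
Tue: 10:21 AM–4:22 PM = 6 h 1 min; less 60 min break → 5 h 1 min
Wed: 9:30 AM–6:44 PM = 9 h 14 min
Total: 6 h 34 min + 5 h 1 min + 9 h 14 min = 20 h 49 min.

20 h 49 min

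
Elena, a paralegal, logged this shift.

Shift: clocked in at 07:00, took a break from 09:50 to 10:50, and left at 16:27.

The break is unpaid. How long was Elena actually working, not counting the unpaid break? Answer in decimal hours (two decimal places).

Shift: 07:00–16:27 = 9 h 27 min; less 60 min break → 8 h 27 min

8.45 hours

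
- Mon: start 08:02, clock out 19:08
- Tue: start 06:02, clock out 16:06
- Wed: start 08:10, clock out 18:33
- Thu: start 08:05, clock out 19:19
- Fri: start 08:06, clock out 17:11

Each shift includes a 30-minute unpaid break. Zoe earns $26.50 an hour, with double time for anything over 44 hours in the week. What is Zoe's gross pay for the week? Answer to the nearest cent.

Mon: 08:02–19:08 = 11 h 6 min; less 30 min break → 10 h 36 min
Tue: 06:02–16:06 = 10 h 4 min; less 30 min break → 9 h 34 min
Wed: 08:10–18:33 = 10 h 23 min; less 30 min break → 9 h 53 min
Thu: 08:05–19:19 = 11 h 14 min; less 30 min break → 10 h 44 min
Fri: 08:06–17:11 = 9 h 5 min; less 30 min break → 8 h 35 min
Total worked: 49 h 22 min = 2962 min.
Regular 44 h 0 min = 2640 min at $26.50/h; overtime 5 h 22 min = 322 min at $53.00/h.
Pay = (2640 × $26.50 + 322 × $53.00) ÷ 60 = $1450.43.

$1450.43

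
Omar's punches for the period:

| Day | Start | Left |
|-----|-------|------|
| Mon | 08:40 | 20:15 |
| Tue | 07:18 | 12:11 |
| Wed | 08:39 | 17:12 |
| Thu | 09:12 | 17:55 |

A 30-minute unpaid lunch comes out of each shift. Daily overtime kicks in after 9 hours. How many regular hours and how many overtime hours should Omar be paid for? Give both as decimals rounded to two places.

Regular 29.65 hours, overtime 2.08 hours

Mon: 08:40–20:15 = 11 h 35 min; less 30 min break → 11 h 5 min
Tue: 07:18–12:11 = 4 h 53 min; less 30 min break → 4 h 23 min
Wed: 08:39–17:12 = 8 h 33 min; less 30 min break → 8 h 3 min
Thu: 09:12–17:55 = 8 h 43 min; less 30 min break → 8 h 13 min
Mon reg 9 h 0 min / OT 2 h 5 min; Tue reg 4 h 23 min / OT 0 h 0 min; Wed reg 8 h 3 min / OT 0 h 0 min; Thu reg 8 h 13 min / OT 0 h 0 min.
Totals: regular 29 h 39 min, overtime 2 h 5 min.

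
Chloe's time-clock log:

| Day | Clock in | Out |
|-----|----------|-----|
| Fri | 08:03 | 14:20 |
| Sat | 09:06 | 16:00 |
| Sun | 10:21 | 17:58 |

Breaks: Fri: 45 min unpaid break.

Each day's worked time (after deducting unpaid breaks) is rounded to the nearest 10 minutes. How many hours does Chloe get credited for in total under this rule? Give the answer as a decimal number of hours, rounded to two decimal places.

20.00 hours

Fri: 08:03–14:20 = 6 h 17 min − 45 min = 5 h 32 min → rounds to 5 h 30 min
Sat: 09:06–16:00 = 6 h 54 min → rounds to 6 h 50 min
Sun: 10:21–17:58 = 7 h 37 min → rounds to 7 h 40 min
Total credited: 20 h 0 min.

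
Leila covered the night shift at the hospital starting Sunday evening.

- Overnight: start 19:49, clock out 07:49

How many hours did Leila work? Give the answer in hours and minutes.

Overnight: 19:49 → midnight = 4 h 11 min; midnight → 07:49 = 7 h 49 min; span 12 h 0 min

12 h 0 min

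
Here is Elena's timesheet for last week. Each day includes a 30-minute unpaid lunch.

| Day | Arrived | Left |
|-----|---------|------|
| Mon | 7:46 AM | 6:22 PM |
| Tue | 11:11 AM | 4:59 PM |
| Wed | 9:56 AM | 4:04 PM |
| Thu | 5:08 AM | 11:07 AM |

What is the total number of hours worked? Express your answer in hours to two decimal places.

Mon: 7:46 AM–6:22 PM = 10 h 36 min; less 30 min break → 10 h 6 min
Tue: 11:11 AM–4:59 PM = 5 h 48 min; less 30 min break → 5 h 18 min
Wed: 9:56 AM–4:04 PM = 6 h 8 min; less 30 min break → 5 h 38 min
Thu: 5:08 AM–11:07 AM = 5 h 59 min; less 30 min break → 5 h 29 min
Total: 10 h 6 min + 5 h 18 min + 5 h 38 min + 5 h 29 min = 26 h 31 min.

26.52 hours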